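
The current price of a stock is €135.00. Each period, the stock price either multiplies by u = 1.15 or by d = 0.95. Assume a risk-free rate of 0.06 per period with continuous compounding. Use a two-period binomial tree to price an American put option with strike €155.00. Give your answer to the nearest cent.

Risk-neutral probability p = (e^0.06 − 0.95)/(1.15 − 0.95) = 0.1118/0.2000 = 0.5592
Terminal stock prices: S_uu = 178.5, S_ud = 147.5, S_dd = 121.8
Terminal payoffs (K − S): max(-23.54, 0) = 0, max(7.513, 0) = 7.513, max(33.16, 0) = 33.16
Node u (S = 155.2): continuation = e^(−0.06)·[0.5592·0.0000 + 0.4408·7.5125] = 3.1188; exercise value = 0.0000 ≤ continuation, so V_u = 3.1188
Node d (S = 128.2): continuation = e^(−0.06)·[0.5592·7.5125 + 0.4408·33.1625] = 17.7235; exercise value = 26.7500 > continuation, so V_d = 26.7500 (exercise)
Node 0 (S = 135): continuation = e^(−0.06)·[0.5592·3.1188 + 0.4408·26.7500] = 12.7476; exercise value = 20.0000 > continuation, so V_0 = 20.0000 (exercise)

€20.00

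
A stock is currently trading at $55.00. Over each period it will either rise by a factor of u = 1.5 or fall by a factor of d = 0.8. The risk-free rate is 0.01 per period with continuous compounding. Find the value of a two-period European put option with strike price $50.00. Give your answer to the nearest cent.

Risk-neutral probability p = (e^0.01 − 0.8)/(1.5 − 0.8) = 0.2101/0.7000 = 0.3001
Terminal stock prices: S_uu = 123.8, S_ud = 66, S_dd = 35.2
Terminal payoffs (K − S): max(-73.75, 0) = 0, max(-16, 0) = 0, max(14.8, 0) = 14.8
Node u (S = 82.5): V_u = e^(−0.01)·[0.3001·0.0000 + 0.6999·0.0000] = 0.0000
Node d (S = 44): V_d = e^(−0.01)·[0.3001·0.0000 + 0.6999·14.8000] = 10.2559
Node 0 (S = 55): V_0 = e^(−0.01)·[0.3001·0.0000 + 0.6999·10.2559] = 7.1069

$7.11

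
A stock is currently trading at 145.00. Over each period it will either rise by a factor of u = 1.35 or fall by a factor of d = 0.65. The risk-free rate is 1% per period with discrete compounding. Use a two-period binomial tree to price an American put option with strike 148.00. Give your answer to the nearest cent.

30.93

Risk-neutral probability p = (1 + 0.01 − 0.65)/(1.35 − 0.65) = 0.3600/0.7000 = 0.5143
Terminal stock prices: S_uu = 264.3, S_ud = 127.2, S_dd = 61.26
Terminal payoffs (K − S): max(-116.3, 0) = 0, max(20.76, 0) = 20.76, max(86.74, 0) = 86.74
Node u (S = 195.8): continuation = 1/1.01·[0.5143·0.0000 + 0.4857·20.7625] = 9.9848; exercise value = 0.0000 ≤ continuation, so V_u = 9.9848
Node d (S = 94.25): continuation = 1/1.01·[0.5143·20.7625 + 0.4857·86.7375] = 52.2847; exercise value = 53.7500 > continuation, so V_d = 53.7500 (exercise)
Node 0 (S = 145): continuation = 1/1.01·[0.5143·9.9848 + 0.4857·53.7500] = 30.9329; exercise value = 3.0000 ≤ continuation, so V_0 = 30.9329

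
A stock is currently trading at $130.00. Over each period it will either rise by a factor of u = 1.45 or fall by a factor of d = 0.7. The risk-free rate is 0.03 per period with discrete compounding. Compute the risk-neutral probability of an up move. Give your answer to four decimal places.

Risk-neutral probability p = (1 + 0.03 − 0.7)/(1.45 − 0.7) = 0.3300/0.7500 = 0.4400

p = 0.4400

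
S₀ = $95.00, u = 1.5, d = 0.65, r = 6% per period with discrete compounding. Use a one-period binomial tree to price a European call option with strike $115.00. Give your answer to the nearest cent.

$12.51

Risk-neutral probability p = (1 + 0.06 − 0.65)/(1.5 − 0.65) = 0.4100/0.8500 = 0.4824
Terminal stock prices: S_u = 142.5, S_d = 61.75
Terminal payoffs (S − K): max(27.5, 0) = 27.5, max(-53.25, 0) = 0
Node 0 (S = 95): V_0 = 1/1.06·[0.4824·27.5000 + 0.5176·0.0000] = 12.5139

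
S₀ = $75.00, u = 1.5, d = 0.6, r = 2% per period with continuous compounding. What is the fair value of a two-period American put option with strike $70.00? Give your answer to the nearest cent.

Risk-neutral probability p = (e^0.02 − 0.6)/(1.5 − 0.6) = 0.4202/0.9000 = 0.4669
Terminal stock prices: S_uu = 168.8, S_ud = 67.5, S_dd = 27
Terminal payoffs (K − S): max(-98.75, 0) = 0, max(2.5, 0) = 2.5, max(43, 0) = 43
Node u (S = 112.5): continuation = e^(−0.02)·[0.4669·0.0000 + 0.5331·2.5000] = 1.3064; exercise value = 0.0000 ≤ continuation, so V_u = 1.3064
Node d (S = 45): continuation = e^(−0.02)·[0.4669·2.5000 + 0.5331·43.0000] = 23.6139; exercise value = 25.0000 > continuation, so V_d = 25.0000 (exercise)
Node 0 (S = 75): continuation = e^(−0.02)·[0.4669·1.3064 + 0.5331·25.0000] = 13.6617; exercise value = 0.0000 ≤ continuation, so V_0 = 13.6617

$13.66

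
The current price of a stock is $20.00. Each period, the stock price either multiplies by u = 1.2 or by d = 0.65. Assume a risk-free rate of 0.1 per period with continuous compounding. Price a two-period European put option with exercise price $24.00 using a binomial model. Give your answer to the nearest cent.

Risk-neutral probability p = (e^0.1 − 0.65)/(1.2 − 0.65) = 0.4552/0.5500 = 0.8276
Terminal stock prices: S_uu = 28.8, S_ud = 15.6, S_dd = 8.45
Terminal payoffs (K − S): max(-4.8, 0) = 0, max(8.4, 0) = 8.4, max(15.55, 0) = 15.55
Node u (S = 24): V_u = e^(−0.1)·[0.8276·0.0000 + 0.1724·8.4000] = 1.3105
Node d (S = 13): V_d = e^(−0.1)·[0.8276·8.4000 + 0.1724·15.5500] = 8.7161
Node 0 (S = 20): V_0 = e^(−0.1)·[0.8276·1.3105 + 0.1724·8.7161] = 2.3411

$2.34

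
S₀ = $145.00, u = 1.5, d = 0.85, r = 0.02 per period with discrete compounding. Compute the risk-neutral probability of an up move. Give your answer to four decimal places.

Risk-neutral probability p = (1 + 0.02 − 0.85)/(1.5 − 0.85) = 0.1700/0.6500 = 0.2615

p = 0.2615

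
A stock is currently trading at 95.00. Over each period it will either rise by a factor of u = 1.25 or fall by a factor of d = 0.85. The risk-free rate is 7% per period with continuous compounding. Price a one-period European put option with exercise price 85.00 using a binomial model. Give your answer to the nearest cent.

Risk-neutral probability p = (e^0.07 − 0.85)/(1.25 − 0.85) = 0.2225/0.4000 = 0.5563
Terminal stock prices: S_u = 118.8, S_d = 80.75
Terminal payoffs (K − S): max(-33.75, 0) = 0, max(4.25, 0) = 4.25
Node 0 (S = 95): V_0 = e^(−0.07)·[0.5563·0.0000 + 0.4437·4.2500] = 1.7584

1.76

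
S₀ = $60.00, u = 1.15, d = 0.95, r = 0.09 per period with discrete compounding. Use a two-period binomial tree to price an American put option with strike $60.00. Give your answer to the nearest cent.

$0.83

Risk-neutral probability p = (1 + 0.09 − 0.95)/(1.15 − 0.95) = 0.1400/0.2000 = 0.7000
Terminal stock prices: S_uu = 79.35, S_ud = 65.55, S_dd = 54.15
Terminal payoffs (K − S): max(-19.35, 0) = 0, max(-5.55, 0) = 0, max(5.85, 0) = 5.85
Node u (S = 69): continuation = 1/1.09·[0.7000·0.0000 + 0.3000·0.0000] = 0.0000; exercise value = 0.0000 ≤ continuation, so V_u = 0.0000
Node d (S = 57): continuation = 1/1.09·[0.7000·0.0000 + 0.3000·5.8500] = 1.6101; exercise value = 3.0000 > continuation, so V_d = 3.0000 (exercise)
Node 0 (S = 60): continuation = 1/1.09·[0.7000·0.0000 + 0.3000·3.0000] = 0.8257; exercise value = 0.0000 ≤ continuation, so V_0 = 0.8257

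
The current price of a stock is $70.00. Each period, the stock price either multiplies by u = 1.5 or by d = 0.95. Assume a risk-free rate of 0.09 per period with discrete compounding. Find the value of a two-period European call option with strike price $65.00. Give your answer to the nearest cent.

Risk-neutral probability p = (1 + 0.09 − 0.95)/(1.5 − 0.95) = 0.1400/0.5500 = 0.2545
Terminal stock prices: S_uu = 157.5, S_ud = 99.75, S_dd = 63.17
Terminal payoffs (S − K): max(92.5, 0) = 92.5, max(34.75, 0) = 34.75, max(-1.825, 0) = 0
Node u (S = 105): V_u = 1/1.09·[0.2545·92.5000 + 0.7455·34.7500] = 45.3670
Node d (S = 66.5): V_d = 1/1.09·[0.2545·34.7500 + 0.7455·0.0000] = 8.1151
Node 0 (S = 70): V_0 = 1/1.09·[0.2545·45.3670 + 0.7455·8.1151] = 16.1444

$16.14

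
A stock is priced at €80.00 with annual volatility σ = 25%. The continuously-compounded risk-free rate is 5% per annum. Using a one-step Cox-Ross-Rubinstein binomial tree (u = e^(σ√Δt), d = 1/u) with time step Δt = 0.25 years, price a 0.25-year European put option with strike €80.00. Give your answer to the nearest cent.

€4.47

CRR parameters: u = e^(σ√Δt) = e^(0.25·√0.25) = 1.1331, d = 1/u = 0.8825
Per-period rate: rΔt = 0.05·0.25 = 0.0125, so R = e^0.0125 = 1.0126
Risk-neutral probability p = (e^0.0125 − 0.8825)/(1.1331 − 0.8825) = 0.1301/0.2507 = 0.5190
Terminal stock prices: S_u = 90.65, S_d = 70.6
Terminal payoffs (K − S): max(-10.65, 0) = 0, max(9.4, 0) = 9.4
Node 0 (S = 80): V_0 = e^(−0.0125)·[0.5190·0.0000 + 0.4810·9.4002] = 4.4656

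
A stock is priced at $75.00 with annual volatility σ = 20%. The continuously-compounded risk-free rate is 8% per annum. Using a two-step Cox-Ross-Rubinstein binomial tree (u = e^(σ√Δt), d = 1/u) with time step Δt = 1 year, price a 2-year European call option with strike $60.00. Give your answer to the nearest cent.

$24.85

CRR parameters: u = e^(σ√Δt) = e^(0.2·√1) = 1.2214, d = 1/u = 0.8187
Per-period rate: rΔt = 0.08·1 = 0.08, so R = e^0.08 = 1.0833
Risk-neutral probability p = (e^0.08 − 0.8187)/(1.2214 − 0.8187) = 0.2646/0.4027 = 0.6570
Terminal stock prices: S_uu = 111.9, S_ud = 75, S_dd = 50.27
Terminal payoffs (S − K): max(51.89, 0) = 51.89, max(15, 0) = 15, max(-9.726, 0) = 0
Node u (S = 91.61): V_u = e^(−0.08)·[0.6570·51.8869 + 0.3430·15.0000] = 36.2182
Node d (S = 61.4): V_d = e^(−0.08)·[0.6570·15.0000 + 0.3430·0.0000] = 9.0973
Node 0 (S = 75): V_0 = e^(−0.08)·[0.6570·36.2182 + 0.3430·9.0973] = 24.8464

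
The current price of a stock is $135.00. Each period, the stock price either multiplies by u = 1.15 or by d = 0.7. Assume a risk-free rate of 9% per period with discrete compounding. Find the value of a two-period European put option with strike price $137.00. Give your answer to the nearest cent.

Risk-neutral probability p = (1 + 0.09 − 0.7)/(1.15 − 0.7) = 0.3900/0.4500 = 0.8667
Terminal stock prices: S_uu = 178.5, S_ud = 108.7, S_dd = 66.15
Terminal payoffs (K − S): max(-41.54, 0) = 0, max(28.33, 0) = 28.33, max(70.85, 0) = 70.85
Node u (S = 155.2): V_u = 1/1.09·[0.8667·0.0000 + 0.1333·28.3250] = 3.4648
Node d (S = 94.5): V_d = 1/1.09·[0.8667·28.3250 + 0.1333·70.8500] = 31.1881
Node 0 (S = 135): V_0 = 1/1.09·[0.8667·3.4648 + 0.1333·31.1881] = 6.5700

$6.57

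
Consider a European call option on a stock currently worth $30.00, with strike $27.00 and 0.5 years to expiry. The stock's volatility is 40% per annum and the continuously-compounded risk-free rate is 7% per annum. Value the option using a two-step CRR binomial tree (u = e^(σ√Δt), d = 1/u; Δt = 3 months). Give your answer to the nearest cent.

$5.63

CRR parameters: u = e^(σ√Δt) = e^(0.4·√0.25) = 1.2214, d = 1/u = 0.8187
Per-period rate: rΔt = 0.07·0.25 = 0.0175, so R = e^0.0175 = 1.0177
Risk-neutral probability p = (e^0.0175 − 0.8187)/(1.2214 − 0.8187) = 0.1989/0.4027 = 0.4940
Terminal stock prices: S_uu = 44.75, S_ud = 30, S_dd = 20.11
Terminal payoffs (S − K): max(17.75, 0) = 17.75, max(3, 0) = 3, max(-6.89, 0) = 0
Node u (S = 36.64): V_u = e^(−0.0175)·[0.4940·17.7547 + 0.5060·3.0000] = 10.1105
Node d (S = 24.56): V_d = e^(−0.0175)·[0.4940·3.0000 + 0.5060·0.0000] = 1.4563
Node 0 (S = 30): V_0 = e^(−0.0175)·[0.4940·10.1105 + 0.5060·1.4563] = 5.6321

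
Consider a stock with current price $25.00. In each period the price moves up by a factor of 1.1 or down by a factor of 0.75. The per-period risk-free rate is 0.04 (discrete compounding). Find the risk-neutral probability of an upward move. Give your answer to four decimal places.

p = 0.8286

Risk-neutral probability p = (1 + 0.04 − 0.75)/(1.1 − 0.75) = 0.2900/0.3500 = 0.8286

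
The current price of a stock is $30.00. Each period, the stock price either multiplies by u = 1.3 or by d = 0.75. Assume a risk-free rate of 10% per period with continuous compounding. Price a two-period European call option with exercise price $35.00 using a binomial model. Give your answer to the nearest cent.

$5.36

Risk-neutral probability p = (e^0.1 − 0.75)/(1.3 − 0.75) = 0.3552/0.5500 = 0.6458
Terminal stock prices: S_uu = 50.7, S_ud = 29.25, S_dd = 16.88
Terminal payoffs (S − K): max(15.7, 0) = 15.7, max(-5.75, 0) = 0, max(-18.12, 0) = 0
Node u (S = 39): V_u = e^(−0.1)·[0.6458·15.7000 + 0.3542·0.0000] = 9.1737
Node d (S = 22.5): V_d = e^(−0.1)·[0.6458·0.0000 + 0.3542·0.0000] = 0.0000
Node 0 (S = 30): V_0 = e^(−0.1)·[0.6458·9.1737 + 0.3542·0.0000] = 5.3603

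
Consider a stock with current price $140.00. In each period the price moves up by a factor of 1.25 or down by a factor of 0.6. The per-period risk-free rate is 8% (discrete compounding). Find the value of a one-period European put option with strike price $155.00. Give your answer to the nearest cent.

$17.19

Risk-neutral probability p = (1 + 0.08 − 0.6)/(1.25 − 0.6) = 0.4800/0.6500 = 0.7385
Terminal stock prices: S_u = 175, S_d = 84
Terminal payoffs (K − S): max(-20, 0) = 0, max(71, 0) = 71
Node 0 (S = 140): V_0 = 1/1.08·[0.7385·0.0000 + 0.2615·71.0000] = 17.1937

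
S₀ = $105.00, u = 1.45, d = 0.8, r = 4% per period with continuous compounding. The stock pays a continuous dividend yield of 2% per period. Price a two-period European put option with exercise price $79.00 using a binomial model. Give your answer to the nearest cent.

Per-period risk-free factor R = e^0.04 = 1.0408; dividend-adjusted growth = e^(0.04−0.02) = 1.0202.
Risk-neutral probability p = (1.0202 − 0.8)/(1.45 − 0.8) = 0.2202/0.6500 = 0.3388
Terminal stock prices: S_uu = 220.8, S_ud = 121.8, S_dd = 67.2
Terminal payoffs (K − S): max(-141.8, 0) = 0, max(-42.8, 0) = 0, max(11.8, 0) = 11.8
Node u (S = 152.2): V_u = e^(−0.04)·[0.3388·0.0000 + 0.6612·0.0000] = 0.0000
Node d (S = 84): V_d = e^(−0.04)·[0.3388·0.0000 + 0.6612·11.8000] = 7.4966
Node 0 (S = 105): V_0 = e^(−0.04)·[0.3388·0.0000 + 0.6612·7.4966] = 4.7626

$4.76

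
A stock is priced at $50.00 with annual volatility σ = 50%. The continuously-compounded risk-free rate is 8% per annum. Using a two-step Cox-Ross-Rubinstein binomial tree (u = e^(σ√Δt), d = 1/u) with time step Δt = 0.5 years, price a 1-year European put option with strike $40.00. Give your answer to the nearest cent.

CRR parameters: u = e^(σ√Δt) = e^(0.5·√0.5) = 1.4241, d = 1/u = 0.7022
Per-period rate: rΔt = 0.08·0.5 = 0.04, so R = e^0.04 = 1.0408
Risk-neutral probability p = (e^0.04 − 0.7022)/(1.4241 − 0.7022) = 0.3386/0.7219 = 0.4691
Terminal stock prices: S_uu = 101.4, S_ud = 50, S_dd = 24.65
Terminal payoffs (K − S): max(-61.41, 0) = 0, max(-10, 0) = 0, max(15.35, 0) = 15.35
Node u (S = 71.21): V_u = e^(−0.04)·[0.4691·0.0000 + 0.5309·0.0000] = 0.0000
Node d (S = 35.11): V_d = e^(−0.04)·[0.4691·0.0000 + 0.5309·15.3466] = 7.8287
Node 0 (S = 50): V_0 = e^(−0.04)·[0.4691·0.0000 + 0.5309·7.8287] = 3.9937

$3.99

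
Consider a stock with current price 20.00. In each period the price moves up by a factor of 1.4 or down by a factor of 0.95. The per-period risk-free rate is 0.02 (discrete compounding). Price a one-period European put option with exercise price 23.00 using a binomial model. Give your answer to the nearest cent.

Risk-neutral probability p = (1 + 0.02 − 0.95)/(1.4 − 0.95) = 0.0700/0.4500 = 0.1556
Terminal stock prices: S_u = 28, S_d = 19
Terminal payoffs (K − S): max(-5, 0) = 0, max(4, 0) = 4
Node 0 (S = 20): V_0 = 1/1.02·[0.1556·0.0000 + 0.8444·4.0000] = 3.3115

3.31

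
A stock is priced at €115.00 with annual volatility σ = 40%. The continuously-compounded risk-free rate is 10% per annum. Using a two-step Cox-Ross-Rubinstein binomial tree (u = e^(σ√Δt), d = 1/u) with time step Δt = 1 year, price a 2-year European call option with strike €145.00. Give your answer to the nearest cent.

CRR parameters: u = e^(σ√Δt) = e^(0.4·√1) = 1.4918, d = 1/u = 0.6703
Per-period rate: rΔt = 0.1·1 = 0.1, so R = e^0.1 = 1.1052
Risk-neutral probability p = (e^0.1 − 0.6703)/(1.4918 − 0.6703) = 0.4349/0.8215 = 0.5293
Terminal stock prices: S_uu = 255.9, S_ud = 115, S_dd = 51.67
Terminal payoffs (S − K): max(110.9, 0) = 110.9, max(-30, 0) = 0, max(-93.33, 0) = 0
Node u (S = 171.6): V_u = e^(−0.1)·[0.5293·110.9372 + 0.4707·0.0000] = 53.1347
Node d (S = 77.09): V_d = e^(−0.1)·[0.5293·0.0000 + 0.4707·0.0000] = 0.0000
Node 0 (S = 115): V_0 = e^(−0.1)·[0.5293·53.1347 + 0.4707·0.0000] = 25.4495

€25.45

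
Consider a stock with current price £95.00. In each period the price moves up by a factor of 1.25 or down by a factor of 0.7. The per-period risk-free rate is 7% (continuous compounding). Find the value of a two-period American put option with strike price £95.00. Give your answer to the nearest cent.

£10.83

Risk-neutral probability p = (e^0.07 − 0.7)/(1.25 − 0.7) = 0.3725/0.5500 = 0.6773
Terminal stock prices: S_uu = 148.4, S_ud = 83.12, S_dd = 46.55
Terminal payoffs (K − S): max(-53.44, 0) = 0, max(11.88, 0) = 11.88, max(48.45, 0) = 48.45
Node u (S = 118.8): continuation = e^(−0.07)·[0.6773·0.0000 + 0.3227·11.8750] = 3.5731; exercise value = 0.0000 ≤ continuation, so V_u = 3.5731
Node d (S = 66.5): continuation = e^(−0.07)·[0.6773·11.8750 + 0.3227·48.4500] = 22.0774; exercise value = 28.5000 > continuation, so V_d = 28.5000 (exercise)
Node 0 (S = 95): continuation = e^(−0.07)·[0.6773·3.5731 + 0.3227·28.5000] = 10.8319; exercise value = 0.0000 ≤ continuation, so V_0 = 10.8319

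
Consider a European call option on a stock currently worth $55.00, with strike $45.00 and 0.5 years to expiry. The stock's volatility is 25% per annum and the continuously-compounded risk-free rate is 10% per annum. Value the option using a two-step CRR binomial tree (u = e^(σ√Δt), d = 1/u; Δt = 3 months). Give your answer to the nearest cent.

$12.58

CRR parameters: u = e^(σ√Δt) = e^(0.25·√0.25) = 1.1331, d = 1/u = 0.8825
Per-period rate: rΔt = 0.1·0.25 = 0.025, so R = e^0.025 = 1.0253
Risk-neutral probability p = (e^0.025 − 0.8825)/(1.1331 − 0.8825) = 0.1428/0.2507 = 0.5698
Terminal stock prices: S_uu = 70.62, S_ud = 55, S_dd = 42.83
Terminal payoffs (S − K): max(25.62, 0) = 25.62, max(10, 0) = 10, max(-2.166, 0) = 0
Node u (S = 62.32): V_u = e^(−0.025)·[0.5698·25.6214 + 0.4302·10.0000] = 18.4342
Node d (S = 48.54): V_d = e^(−0.025)·[0.5698·10.0000 + 0.4302·0.0000] = 5.5572
Node 0 (S = 55): V_0 = e^(−0.025)·[0.5698·18.4342 + 0.4302·5.5572] = 12.5760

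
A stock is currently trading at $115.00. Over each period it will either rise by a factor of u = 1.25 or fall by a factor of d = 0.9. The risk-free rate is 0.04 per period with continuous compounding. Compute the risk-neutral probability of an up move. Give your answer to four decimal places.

p = 0.4023

Risk-neutral probability p = (e^0.04 − 0.9)/(1.25 − 0.9) = 0.1408/0.3500 = 0.4023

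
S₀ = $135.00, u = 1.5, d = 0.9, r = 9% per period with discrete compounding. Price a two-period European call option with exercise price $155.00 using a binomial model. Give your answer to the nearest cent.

Risk-neutral probability p = (1 + 0.09 − 0.9)/(1.5 − 0.9) = 0.1900/0.6000 = 0.3167
Terminal stock prices: S_uu = 303.8, S_ud = 182.2, S_dd = 109.4
Terminal payoffs (S − K): max(148.8, 0) = 148.8, max(27.25, 0) = 27.25, max(-45.65, 0) = 0
Node u (S = 202.5): V_u = 1/1.09·[0.3167·148.7500 + 0.6833·27.2500] = 60.2982
Node d (S = 121.5): V_d = 1/1.09·[0.3167·27.2500 + 0.6833·0.0000] = 7.9167
Node 0 (S = 135): V_0 = 1/1.09·[0.3167·60.2982 + 0.6833·7.9167] = 22.4809

$22.48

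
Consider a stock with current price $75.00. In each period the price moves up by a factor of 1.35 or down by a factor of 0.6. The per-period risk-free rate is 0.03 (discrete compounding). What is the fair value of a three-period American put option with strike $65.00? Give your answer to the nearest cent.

Risk-neutral probability p = (1 + 0.03 − 0.6)/(1.35 − 0.6) = 0.4300/0.7500 = 0.5733
Terminal stock prices: S_uuu = 184.5, S_uud = 82.01, S_udd = 36.45, S_ddd = 16.2
Terminal payoffs (K − S): max(-119.5, 0) = 0, max(-17.01, 0) = 0, max(28.55, 0) = 28.55, max(48.8, 0) = 48.8
Node uu (S = 136.7): continuation = 1/1.03·[0.5733·0.0000 + 0.4267·0.0000] = 0.0000; exercise value = 0.0000 ≤ continuation, so V_uu = 0.0000
Node ud (S = 60.75): continuation = 1/1.03·[0.5733·0.0000 + 0.4267·28.5500] = 11.8265; exercise value = 4.2500 ≤ continuation, so V_ud = 11.8265
Node dd (S = 27): continuation = 1/1.03·[0.5733·28.5500 + 0.4267·48.8000] = 36.1068; exercise value = 38.0000 > continuation, so V_dd = 38.0000 (exercise)
Node u (S = 101.2): continuation = 1/1.03·[0.5733·0.0000 + 0.4267·11.8265] = 4.8990; exercise value = 0.0000 ≤ continuation, so V_u = 4.8990
Node d (S = 45): continuation = 1/1.03·[0.5733·11.8265 + 0.4267·38.0000] = 22.3242; exercise value = 20.0000 ≤ continuation, so V_d = 22.3242
Node 0 (S = 75): continuation = 1/1.03·[0.5733·4.8990 + 0.4267·22.3242] = 11.9745; exercise value = 0.0000 ≤ continuation, so V_0 = 11.9745

$11.97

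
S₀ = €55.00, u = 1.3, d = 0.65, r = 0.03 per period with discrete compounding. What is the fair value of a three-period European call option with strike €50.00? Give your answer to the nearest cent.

€17.01

Risk-neutral probability p = (1 + 0.03 − 0.65)/(1.3 − 0.65) = 0.3800/0.6500 = 0.5846
Terminal stock prices: S_uuu = 120.8, S_uud = 60.42, S_udd = 30.21, S_ddd = 15.1
Terminal payoffs (S − K): max(70.84, 0) = 70.84, max(10.42, 0) = 10.42, max(-19.79, 0) = 0, max(-34.9, 0) = 0
Node uu (S = 92.95): V_uu = 1/1.03·[0.5846·70.8350 + 0.4154·10.4175] = 44.4063
Node ud (S = 46.48): V_ud = 1/1.03·[0.5846·10.4175 + 0.4154·0.0000] = 5.9128
Node dd (S = 23.24): V_dd = 1/1.03·[0.5846·0.0000 + 0.4154·0.0000] = 0.0000
Node u (S = 71.5): V_u = 1/1.03·[0.5846·44.4063 + 0.4154·5.9128] = 27.5890
Node d (S = 35.75): V_d = 1/1.03·[0.5846·5.9128 + 0.4154·0.0000] = 3.3561
Node 0 (S = 55): V_0 = 1/1.03·[0.5846·27.5890 + 0.4154·3.3561] = 17.0127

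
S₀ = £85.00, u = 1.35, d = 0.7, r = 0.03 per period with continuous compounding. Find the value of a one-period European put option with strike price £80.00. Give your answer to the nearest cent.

£9.78

Risk-neutral probability p = (e^0.03 − 0.7)/(1.35 − 0.7) = 0.3305/0.6500 = 0.5084
Terminal stock prices: S_u = 114.8, S_d = 59.5
Terminal payoffs (K − S): max(-34.75, 0) = 0, max(20.5, 0) = 20.5
Node 0 (S = 85): V_0 = e^(−0.03)·[0.5084·0.0000 + 0.4916·20.5000] = 9.7801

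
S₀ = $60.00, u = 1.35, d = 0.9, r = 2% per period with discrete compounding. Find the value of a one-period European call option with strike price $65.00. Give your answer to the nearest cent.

Risk-neutral probability p = (1 + 0.02 − 0.9)/(1.35 − 0.9) = 0.1200/0.4500 = 0.2667
Terminal stock prices: S_u = 81, S_d = 54
Terminal payoffs (S − K): max(16, 0) = 16, max(-11, 0) = 0
Node 0 (S = 60): V_0 = 1/1.02·[0.2667·16.0000 + 0.7333·0.0000] = 4.1830

$4.18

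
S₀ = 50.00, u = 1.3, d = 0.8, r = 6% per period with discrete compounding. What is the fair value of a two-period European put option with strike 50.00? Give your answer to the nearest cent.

Risk-neutral probability p = (1 + 0.06 − 0.8)/(1.3 − 0.8) = 0.2600/0.5000 = 0.5200
Terminal stock prices: S_uu = 84.5, S_ud = 52, S_dd = 32
Terminal payoffs (K − S): max(-34.5, 0) = 0, max(-2, 0) = 0, max(18, 0) = 18
Node u (S = 65): V_u = 1/1.06·[0.5200·0.0000 + 0.4800·0.0000] = 0.0000
Node d (S = 40): V_d = 1/1.06·[0.5200·0.0000 + 0.4800·18.0000] = 8.1509
Node 0 (S = 50): V_0 = 1/1.06·[0.5200·0.0000 + 0.4800·8.1509] = 3.6910

3.69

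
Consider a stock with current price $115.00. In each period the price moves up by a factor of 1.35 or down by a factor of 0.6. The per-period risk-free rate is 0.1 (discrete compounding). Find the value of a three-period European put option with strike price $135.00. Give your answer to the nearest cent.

Risk-neutral probability p = (1 + 0.1 − 0.6)/(1.35 − 0.6) = 0.5000/0.7500 = 0.6667
Terminal stock prices: S_uuu = 282.9, S_uud = 125.8, S_udd = 55.89, S_ddd = 24.84
Terminal payoffs (K − S): max(-147.9, 0) = 0, max(9.247, 0) = 9.247, max(79.11, 0) = 79.11, max(110.2, 0) = 110.2
Node uu (S = 209.6): V_uu = 1/1.1·[0.6667·0.0000 + 0.3333·9.2475] = 2.8023
Node ud (S = 93.15): V_ud = 1/1.1·[0.6667·9.2475 + 0.3333·79.1100] = 29.5773
Node dd (S = 41.4): V_dd = 1/1.1·[0.6667·79.1100 + 0.3333·110.1600] = 81.3273
Node u (S = 155.2): V_u = 1/1.1·[0.6667·2.8023 + 0.3333·29.5773] = 10.6612
Node d (S = 69): V_d = 1/1.1·[0.6667·29.5773 + 0.3333·81.3273] = 42.5702
Node 0 (S = 115): V_0 = 1/1.1·[0.6667·10.6612 + 0.3333·42.5702] = 19.3614

$19.36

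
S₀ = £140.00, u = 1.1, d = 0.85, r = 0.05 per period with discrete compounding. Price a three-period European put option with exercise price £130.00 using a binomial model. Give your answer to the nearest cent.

Risk-neutral probability p = (1 + 0.05 − 0.85)/(1.1 − 0.85) = 0.2000/0.2500 = 0.8000
Terminal stock prices: S_uuu = 186.3, S_uud = 144, S_udd = 111.3, S_ddd = 85.98
Terminal payoffs (K − S): max(-56.34, 0) = 0, max(-13.99, 0) = 0, max(18.74, 0) = 18.74, max(44.02, 0) = 44.02
Node uu (S = 169.4): V_uu = 1/1.05·[0.8000·0.0000 + 0.2000·0.0000] = 0.0000
Node ud (S = 130.9): V_ud = 1/1.05·[0.8000·0.0000 + 0.2000·18.7350] = 3.5686
Node dd (S = 101.1): V_dd = 1/1.05·[0.8000·18.7350 + 0.2000·44.0225] = 22.6595
Node u (S = 154): V_u = 1/1.05·[0.8000·0.0000 + 0.2000·3.5686] = 0.6797
Node d (S = 119): V_d = 1/1.05·[0.8000·3.5686 + 0.2000·22.6595] = 7.0350
Node 0 (S = 140): V_0 = 1/1.05·[0.8000·0.6797 + 0.2000·7.0350] = 1.8579

£1.86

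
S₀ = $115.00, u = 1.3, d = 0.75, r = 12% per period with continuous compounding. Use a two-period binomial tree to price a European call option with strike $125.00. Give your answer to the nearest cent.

$25.70

Risk-neutral probability p = (e^0.12 − 0.75)/(1.3 − 0.75) = 0.3775/0.5500 = 0.6864
Terminal stock prices: S_uu = 194.4, S_ud = 112.1, S_dd = 64.69
Terminal payoffs (S − K): max(69.35, 0) = 69.35, max(-12.88, 0) = 0, max(-60.31, 0) = 0
Node u (S = 149.5): V_u = e^(−0.12)·[0.6864·69.3500 + 0.3136·0.0000] = 42.2165
Node d (S = 86.25): V_d = e^(−0.12)·[0.6864·0.0000 + 0.3136·0.0000] = 0.0000
Node 0 (S = 115): V_0 = e^(−0.12)·[0.6864·42.2165 + 0.3136·0.0000] = 25.6991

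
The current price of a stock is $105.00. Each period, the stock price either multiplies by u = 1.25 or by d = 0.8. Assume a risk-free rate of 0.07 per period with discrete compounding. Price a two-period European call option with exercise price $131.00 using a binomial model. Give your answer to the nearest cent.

Risk-neutral probability p = (1 + 0.07 − 0.8)/(1.25 − 0.8) = 0.2700/0.4500 = 0.6000
Terminal stock prices: S_uu = 164.1, S_ud = 105, S_dd = 67.2
Terminal payoffs (S − K): max(33.06, 0) = 33.06, max(-26, 0) = 0, max(-63.8, 0) = 0
Node u (S = 131.2): V_u = 1/1.07·[0.6000·33.0625 + 0.4000·0.0000] = 18.5397
Node d (S = 84): V_d = 1/1.07·[0.6000·0.0000 + 0.4000·0.0000] = 0.0000
Node 0 (S = 105): V_0 = 1/1.07·[0.6000·18.5397 + 0.4000·0.0000] = 10.3961

$10.40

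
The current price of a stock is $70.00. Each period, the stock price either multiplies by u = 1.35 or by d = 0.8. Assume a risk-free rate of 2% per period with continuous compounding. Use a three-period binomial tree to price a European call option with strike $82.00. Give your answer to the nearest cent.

$10.90

Risk-neutral probability p = (e^0.02 − 0.8)/(1.35 − 0.8) = 0.2202/0.5500 = 0.4004
Terminal stock prices: S_uuu = 172.2, S_uud = 102.1, S_udd = 60.48, S_ddd = 35.84
Terminal payoffs (S − K): max(90.23, 0) = 90.23, max(20.06, 0) = 20.06, max(-21.52, 0) = 0, max(-46.16, 0) = 0
Node uu (S = 127.6): V_uu = e^(−0.02)·[0.4004·90.2263 + 0.5996·20.0600] = 47.1987
Node ud (S = 75.6): V_ud = e^(−0.02)·[0.4004·20.0600 + 0.5996·0.0000] = 7.8723
Node dd (S = 44.8): V_dd = e^(−0.02)·[0.4004·0.0000 + 0.5996·0.0000] = 0.0000
Node u (S = 94.5): V_u = e^(−0.02)·[0.4004·47.1987 + 0.5996·7.8723] = 23.1496
Node d (S = 56): V_d = e^(−0.02)·[0.4004·7.8723 + 0.5996·0.0000] = 3.0894
Node 0 (S = 70): V_0 = e^(−0.02)·[0.4004·23.1496 + 0.5996·3.0894] = 10.9006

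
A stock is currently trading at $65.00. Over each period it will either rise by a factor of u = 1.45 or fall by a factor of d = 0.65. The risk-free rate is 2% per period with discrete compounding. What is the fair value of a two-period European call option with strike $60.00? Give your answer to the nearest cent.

$16.37

Risk-neutral probability p = (1 + 0.02 − 0.65)/(1.45 − 0.65) = 0.3700/0.8000 = 0.4625
Terminal stock prices: S_uu = 136.7, S_ud = 61.26, S_dd = 27.46
Terminal payoffs (S − K): max(76.66, 0) = 76.66, max(1.263, 0) = 1.263, max(-32.54, 0) = 0
Node u (S = 94.25): V_u = 1/1.02·[0.4625·76.6625 + 0.5375·1.2625] = 35.4265
Node d (S = 42.25): V_d = 1/1.02·[0.4625·1.2625 + 0.5375·0.0000] = 0.5725
Node 0 (S = 65): V_0 = 1/1.02·[0.4625·35.4265 + 0.5375·0.5725] = 16.3651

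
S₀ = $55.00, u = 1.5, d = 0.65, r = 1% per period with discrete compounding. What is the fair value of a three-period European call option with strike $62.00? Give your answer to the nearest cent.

$14.67

Risk-neutral probability p = (1 + 0.01 − 0.65)/(1.5 − 0.65) = 0.3600/0.8500 = 0.4235
Terminal stock prices: S_uuu = 185.6, S_uud = 80.44, S_udd = 34.86, S_ddd = 15.1
Terminal payoffs (S − K): max(123.6, 0) = 123.6, max(18.44, 0) = 18.44, max(-27.14, 0) = 0, max(-46.9, 0) = 0
Node uu (S = 123.8): V_uu = 1/1.01·[0.4235·123.6250 + 0.5765·18.4375] = 62.3639
Node ud (S = 53.62): V_ud = 1/1.01·[0.4235·18.4375 + 0.5765·0.0000] = 7.7315
Node dd (S = 23.24): V_dd = 1/1.01·[0.4235·0.0000 + 0.5765·0.0000] = 0.0000
Node u (S = 82.5): V_u = 1/1.01·[0.4235·62.3639 + 0.5765·7.7315] = 30.5643
Node d (S = 35.75): V_d = 1/1.01·[0.4235·7.7315 + 0.5765·0.0000] = 3.2421
Node 0 (S = 55): V_0 = 1/1.01·[0.4235·30.5643 + 0.5765·3.2421] = 14.6672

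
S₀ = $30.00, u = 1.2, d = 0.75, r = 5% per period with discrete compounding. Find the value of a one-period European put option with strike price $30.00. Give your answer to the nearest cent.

$2.38

Risk-neutral probability p = (1 + 0.05 − 0.75)/(1.2 − 0.75) = 0.3000/0.4500 = 0.6667
Terminal stock prices: S_u = 36, S_d = 22.5
Terminal payoffs (K − S): max(-6, 0) = 0, max(7.5, 0) = 7.5
Node 0 (S = 30): V_0 = 1/1.05·[0.6667·0.0000 + 0.3333·7.5000] = 2.3810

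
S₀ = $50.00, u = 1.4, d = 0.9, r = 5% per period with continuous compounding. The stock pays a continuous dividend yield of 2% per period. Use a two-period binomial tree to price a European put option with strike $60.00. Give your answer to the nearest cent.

Per-period risk-free factor R = e^0.05 = 1.0513; dividend-adjusted growth = e^(0.05−0.02) = 1.0305.
Risk-neutral probability p = (1.0305 − 0.9)/(1.4 − 0.9) = 0.1305/0.5000 = 0.2609
Terminal stock prices: S_uu = 98, S_ud = 63, S_dd = 40.5
Terminal payoffs (K − S): max(-38, 0) = 0, max(-3, 0) = 0, max(19.5, 0) = 19.5
Node u (S = 70): V_u = e^(−0.05)·[0.2609·0.0000 + 0.7391·0.0000] = 0.0000
Node d (S = 45): V_d = e^(−0.05)·[0.2609·0.0000 + 0.7391·19.5000] = 13.7094
Node 0 (S = 50): V_0 = e^(−0.05)·[0.2609·0.0000 + 0.7391·13.7094] = 9.6383

$9.64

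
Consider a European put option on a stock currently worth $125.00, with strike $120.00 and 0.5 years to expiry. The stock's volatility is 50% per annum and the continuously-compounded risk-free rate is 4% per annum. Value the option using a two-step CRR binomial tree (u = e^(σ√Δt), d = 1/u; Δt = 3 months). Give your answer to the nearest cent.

$12.74

CRR parameters: u = e^(σ√Δt) = e^(0.5·√0.25) = 1.2840, d = 1/u = 0.7788
Per-period rate: rΔt = 0.04·0.25 = 0.01, so R = e^0.01 = 1.0101
Risk-neutral probability p = (e^0.01 − 0.7788)/(1.2840 − 0.7788) = 0.2312/0.5052 = 0.4577
Terminal stock prices: S_uu = 206.1, S_ud = 125, S_dd = 75.82
Terminal payoffs (K − S): max(-86.09, 0) = 0, max(-5, 0) = 0, max(44.18, 0) = 44.18
Node u (S = 160.5): V_u = e^(−0.01)·[0.4577·0.0000 + 0.5423·0.0000] = 0.0000
Node d (S = 97.35): V_d = e^(−0.01)·[0.4577·0.0000 + 0.5423·44.1837] = 23.7217
Node 0 (S = 125): V_0 = e^(−0.01)·[0.4577·0.0000 + 0.5423·23.7217] = 12.7359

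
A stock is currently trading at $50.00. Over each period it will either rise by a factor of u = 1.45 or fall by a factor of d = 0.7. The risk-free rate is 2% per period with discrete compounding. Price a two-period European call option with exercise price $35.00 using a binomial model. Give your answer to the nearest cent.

$19.68

Risk-neutral probability p = (1 + 0.02 − 0.7)/(1.45 − 0.7) = 0.3200/0.7500 = 0.4267
Terminal stock prices: S_uu = 105.1, S_ud = 50.75, S_dd = 24.5
Terminal payoffs (S − K): max(70.12, 0) = 70.12, max(15.75, 0) = 15.75, max(-10.5, 0) = 0
Node u (S = 72.5): V_u = 1/1.02·[0.4267·70.1250 + 0.5733·15.7500] = 38.1863
Node d (S = 35): V_d = 1/1.02·[0.4267·15.7500 + 0.5733·0.0000] = 6.5882
Node 0 (S = 50): V_0 = 1/1.02·[0.4267·38.1863 + 0.5733·6.5882] = 19.6765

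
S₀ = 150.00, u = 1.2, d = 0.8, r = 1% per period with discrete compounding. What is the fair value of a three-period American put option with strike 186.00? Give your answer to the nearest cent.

Risk-neutral probability p = (1 + 0.01 − 0.8)/(1.2 − 0.8) = 0.2100/0.4000 = 0.5250
Terminal stock prices: S_uuu = 259.2, S_uud = 172.8, S_udd = 115.2, S_ddd = 76.8
Terminal payoffs (K − S): max(-73.2, 0) = 0, max(13.2, 0) = 13.2, max(70.8, 0) = 70.8, max(109.2, 0) = 109.2
Node uu (S = 216): continuation = 1/1.01·[0.5250·0.0000 + 0.4750·13.2000] = 6.2079; exercise value = 0.0000 ≤ continuation, so V_uu = 6.2079
Node ud (S = 144): continuation = 1/1.01·[0.5250·13.2000 + 0.4750·70.8000] = 40.1584; exercise value = 42.0000 > continuation, so V_ud = 42.0000 (exercise)
Node dd (S = 96): continuation = 1/1.01·[0.5250·70.8000 + 0.4750·109.2000] = 88.1584; exercise value = 90.0000 > continuation, so V_dd = 90.0000 (exercise)
Node u (S = 180): continuation = 1/1.01·[0.5250·6.2079 + 0.4750·42.0000] = 22.9794; exercise value = 6.0000 ≤ continuation, so V_u = 22.9794
Node d (S = 120): continuation = 1/1.01·[0.5250·42.0000 + 0.4750·90.0000] = 64.1584; exercise value = 66.0000 > continuation, so V_d = 66.0000 (exercise)
Node 0 (S = 150): continuation = 1/1.01·[0.5250·22.9794 + 0.4750·66.0000] = 42.9843; exercise value = 36.0000 ≤ continuation, so V_0 = 42.9843

42.98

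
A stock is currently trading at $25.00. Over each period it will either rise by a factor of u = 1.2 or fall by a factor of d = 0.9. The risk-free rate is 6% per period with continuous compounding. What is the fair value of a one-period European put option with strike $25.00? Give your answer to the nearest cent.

$1.08

Risk-neutral probability p = (e^0.06 − 0.9)/(1.2 − 0.9) = 0.1618/0.3000 = 0.5395
Terminal stock prices: S_u = 30, S_d = 22.5
Terminal payoffs (K − S): max(-5, 0) = 0, max(2.5, 0) = 2.5
Node 0 (S = 25): V_0 = e^(−0.06)·[0.5395·0.0000 + 0.4605·2.5000] = 1.0843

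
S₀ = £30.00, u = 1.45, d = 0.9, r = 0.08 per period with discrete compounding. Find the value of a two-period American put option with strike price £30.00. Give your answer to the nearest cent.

Risk-neutral probability p = (1 + 0.08 − 0.9)/(1.45 − 0.9) = 0.1800/0.5500 = 0.3273
Terminal stock prices: S_uu = 63.08, S_ud = 39.15, S_dd = 24.3
Terminal payoffs (K − S): max(-33.08, 0) = 0, max(-9.15, 0) = 0, max(5.7, 0) = 5.7
Node u (S = 43.5): continuation = 1/1.08·[0.3273·0.0000 + 0.6727·0.0000] = 0.0000; exercise value = 0.0000 ≤ continuation, so V_u = 0.0000
Node d (S = 27): continuation = 1/1.08·[0.3273·0.0000 + 0.6727·5.7000] = 3.5505; exercise value = 3.0000 ≤ continuation, so V_d = 3.5505
Node 0 (S = 30): continuation = 1/1.08·[0.3273·0.0000 + 0.6727·3.5505] = 2.2116; exercise value = 0.0000 ≤ continuation, so V_0 = 2.2116

£2.21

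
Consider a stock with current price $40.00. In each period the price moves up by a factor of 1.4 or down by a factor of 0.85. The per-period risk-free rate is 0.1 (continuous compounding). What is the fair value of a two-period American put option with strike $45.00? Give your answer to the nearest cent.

Risk-neutral probability p = (e^0.1 − 0.85)/(1.4 − 0.85) = 0.2552/0.5500 = 0.4639
Terminal stock prices: S_uu = 78.4, S_ud = 47.6, S_dd = 28.9
Terminal payoffs (K − S): max(-33.4, 0) = 0, max(-2.6, 0) = 0, max(16.1, 0) = 16.1
Node u (S = 56): continuation = e^(−0.1)·[0.4639·0.0000 + 0.5361·0.0000] = 0.0000; exercise value = 0.0000 ≤ continuation, so V_u = 0.0000
Node d (S = 34): continuation = e^(−0.1)·[0.4639·0.0000 + 0.5361·16.1000] = 7.8092; exercise value = 11.0000 > continuation, so V_d = 11.0000 (exercise)
Node 0 (S = 40): continuation = e^(−0.1)·[0.4639·0.0000 + 0.5361·11.0000] = 5.3354; exercise value = 5.0000 ≤ continuation, so V_0 = 5.3354

$5.34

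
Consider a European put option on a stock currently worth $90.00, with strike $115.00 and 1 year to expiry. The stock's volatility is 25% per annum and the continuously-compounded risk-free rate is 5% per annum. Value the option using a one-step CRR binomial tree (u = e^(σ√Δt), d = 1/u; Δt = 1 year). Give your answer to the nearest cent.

CRR parameters: u = e^(σ√Δt) = e^(0.25·√1) = 1.2840, d = 1/u = 0.7788
Per-period rate: rΔt = 0.05·1 = 0.05, so R = e^0.05 = 1.0513
Risk-neutral probability p = (e^0.05 − 0.7788)/(1.2840 − 0.7788) = 0.2725/0.5052 = 0.5393
Terminal stock prices: S_u = 115.6, S_d = 70.09
Terminal payoffs (K − S): max(-0.5623, 0) = 0, max(44.91, 0) = 44.91
Node 0 (S = 90): V_0 = e^(−0.05)·[0.5393·0.0000 + 0.4607·44.9079] = 19.6798

$19.68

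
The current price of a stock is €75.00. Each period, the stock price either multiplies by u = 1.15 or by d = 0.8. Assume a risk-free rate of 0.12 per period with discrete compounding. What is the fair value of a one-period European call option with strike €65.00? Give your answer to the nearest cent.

Risk-neutral probability p = (1 + 0.12 − 0.8)/(1.15 − 0.8) = 0.3200/0.3500 = 0.9143
Terminal stock prices: S_u = 86.25, S_d = 60
Terminal payoffs (S − K): max(21.25, 0) = 21.25, max(-5, 0) = 0
Node 0 (S = 75): V_0 = 1/1.12·[0.9143·21.2500 + 0.0857·0.0000] = 17.3469

€17.35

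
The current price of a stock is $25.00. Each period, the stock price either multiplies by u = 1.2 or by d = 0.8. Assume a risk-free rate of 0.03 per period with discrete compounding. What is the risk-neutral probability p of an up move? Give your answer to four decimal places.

p = 0.5750

Risk-neutral probability p = (1 + 0.03 − 0.8)/(1.2 − 0.8) = 0.2300/0.4000 = 0.5750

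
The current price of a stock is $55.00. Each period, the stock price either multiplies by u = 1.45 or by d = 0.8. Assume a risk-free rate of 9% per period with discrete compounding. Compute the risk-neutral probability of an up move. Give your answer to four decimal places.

Risk-neutral probability p = (1 + 0.09 − 0.8)/(1.45 − 0.8) = 0.2900/0.6500 = 0.4462

p = 0.4462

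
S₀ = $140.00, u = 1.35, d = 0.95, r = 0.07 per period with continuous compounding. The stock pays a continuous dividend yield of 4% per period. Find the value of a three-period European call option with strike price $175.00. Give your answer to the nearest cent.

$6.41

Per-period risk-free factor R = e^0.07 = 1.0725; dividend-adjusted growth = e^(0.07−0.04) = 1.0305.
Risk-neutral probability p = (1.0305 − 0.95)/(1.35 − 0.95) = 0.0805/0.4000 = 0.2011
Terminal stock prices: S_uuu = 344.5, S_uud = 242.4, S_udd = 170.6, S_ddd = 120
Terminal payoffs (S − K): max(169.5, 0) = 169.5, max(67.39, 0) = 67.39, max(-4.428, 0) = 0, max(-54.97, 0) = 0
Node uu (S = 255.2): V_uu = e^(−0.07)·[0.2011·169.4525 + 0.7989·67.3925] = 81.9765
Node ud (S = 179.5): V_ud = e^(−0.07)·[0.2011·67.3925 + 0.7989·0.0000] = 12.6387
Node dd (S = 126.3): V_dd = e^(−0.07)·[0.2011·0.0000 + 0.7989·0.0000] = 0.0000
Node u (S = 189): V_u = e^(−0.07)·[0.2011·81.9765 + 0.7989·12.6387] = 24.7877
Node d (S = 133): V_d = e^(−0.07)·[0.2011·12.6387 + 0.7989·0.0000] = 2.3702
Node 0 (S = 140): V_0 = e^(−0.07)·[0.2011·24.7877 + 0.7989·2.3702] = 6.4141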